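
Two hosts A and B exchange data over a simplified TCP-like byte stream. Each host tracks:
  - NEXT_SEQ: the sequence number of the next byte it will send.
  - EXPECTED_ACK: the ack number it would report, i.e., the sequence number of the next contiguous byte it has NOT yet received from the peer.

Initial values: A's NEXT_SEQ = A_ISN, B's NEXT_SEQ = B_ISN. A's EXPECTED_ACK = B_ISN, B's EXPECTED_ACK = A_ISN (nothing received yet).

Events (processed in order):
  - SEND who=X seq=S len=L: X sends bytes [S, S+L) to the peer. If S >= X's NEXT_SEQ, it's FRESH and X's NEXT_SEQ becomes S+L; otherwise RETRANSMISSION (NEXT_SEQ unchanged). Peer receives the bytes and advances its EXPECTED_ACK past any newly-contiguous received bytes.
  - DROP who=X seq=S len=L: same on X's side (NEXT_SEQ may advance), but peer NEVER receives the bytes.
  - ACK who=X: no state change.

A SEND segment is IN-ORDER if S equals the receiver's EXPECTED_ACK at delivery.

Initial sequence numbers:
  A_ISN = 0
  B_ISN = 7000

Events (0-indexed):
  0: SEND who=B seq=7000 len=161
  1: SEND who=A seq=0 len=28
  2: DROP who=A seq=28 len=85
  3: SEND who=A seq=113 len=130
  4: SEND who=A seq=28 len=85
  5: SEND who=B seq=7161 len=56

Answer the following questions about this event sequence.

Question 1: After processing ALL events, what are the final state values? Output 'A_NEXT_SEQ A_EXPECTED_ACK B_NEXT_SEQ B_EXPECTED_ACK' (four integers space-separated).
Answer: 243 7217 7217 243

Derivation:
After event 0: A_seq=0 A_ack=7161 B_seq=7161 B_ack=0
After event 1: A_seq=28 A_ack=7161 B_seq=7161 B_ack=28
After event 2: A_seq=113 A_ack=7161 B_seq=7161 B_ack=28
After event 3: A_seq=243 A_ack=7161 B_seq=7161 B_ack=28
After event 4: A_seq=243 A_ack=7161 B_seq=7161 B_ack=243
After event 5: A_seq=243 A_ack=7217 B_seq=7217 B_ack=243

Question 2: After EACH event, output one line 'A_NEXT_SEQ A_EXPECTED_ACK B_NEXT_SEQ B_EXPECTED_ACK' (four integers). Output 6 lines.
0 7161 7161 0
28 7161 7161 28
113 7161 7161 28
243 7161 7161 28
243 7161 7161 243
243 7217 7217 243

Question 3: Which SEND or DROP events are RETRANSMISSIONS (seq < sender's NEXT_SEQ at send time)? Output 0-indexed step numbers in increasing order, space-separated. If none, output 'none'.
Answer: 4

Derivation:
Step 0: SEND seq=7000 -> fresh
Step 1: SEND seq=0 -> fresh
Step 2: DROP seq=28 -> fresh
Step 3: SEND seq=113 -> fresh
Step 4: SEND seq=28 -> retransmit
Step 5: SEND seq=7161 -> fresh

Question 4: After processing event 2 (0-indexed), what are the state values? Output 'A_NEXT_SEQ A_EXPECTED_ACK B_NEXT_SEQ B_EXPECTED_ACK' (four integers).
After event 0: A_seq=0 A_ack=7161 B_seq=7161 B_ack=0
After event 1: A_seq=28 A_ack=7161 B_seq=7161 B_ack=28
After event 2: A_seq=113 A_ack=7161 B_seq=7161 B_ack=28

113 7161 7161 28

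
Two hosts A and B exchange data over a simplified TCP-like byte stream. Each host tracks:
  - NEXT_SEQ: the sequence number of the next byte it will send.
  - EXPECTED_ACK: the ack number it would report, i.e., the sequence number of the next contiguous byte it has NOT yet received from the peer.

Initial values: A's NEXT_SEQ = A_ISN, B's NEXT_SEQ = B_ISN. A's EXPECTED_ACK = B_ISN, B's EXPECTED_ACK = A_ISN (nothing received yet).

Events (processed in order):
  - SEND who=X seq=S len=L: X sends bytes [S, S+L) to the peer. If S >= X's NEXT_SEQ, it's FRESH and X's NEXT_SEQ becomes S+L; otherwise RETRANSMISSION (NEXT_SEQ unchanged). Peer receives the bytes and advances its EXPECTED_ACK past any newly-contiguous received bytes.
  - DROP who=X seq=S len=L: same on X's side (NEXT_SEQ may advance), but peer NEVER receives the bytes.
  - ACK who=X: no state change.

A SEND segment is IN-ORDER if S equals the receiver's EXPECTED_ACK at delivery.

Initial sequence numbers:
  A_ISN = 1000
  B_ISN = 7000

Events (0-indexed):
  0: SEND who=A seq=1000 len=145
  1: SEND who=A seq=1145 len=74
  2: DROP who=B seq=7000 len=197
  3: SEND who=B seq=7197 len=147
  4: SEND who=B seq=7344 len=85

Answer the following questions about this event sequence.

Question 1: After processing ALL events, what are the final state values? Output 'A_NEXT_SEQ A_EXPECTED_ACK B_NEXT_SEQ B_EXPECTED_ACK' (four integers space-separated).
After event 0: A_seq=1145 A_ack=7000 B_seq=7000 B_ack=1145
After event 1: A_seq=1219 A_ack=7000 B_seq=7000 B_ack=1219
After event 2: A_seq=1219 A_ack=7000 B_seq=7197 B_ack=1219
After event 3: A_seq=1219 A_ack=7000 B_seq=7344 B_ack=1219
After event 4: A_seq=1219 A_ack=7000 B_seq=7429 B_ack=1219

Answer: 1219 7000 7429 1219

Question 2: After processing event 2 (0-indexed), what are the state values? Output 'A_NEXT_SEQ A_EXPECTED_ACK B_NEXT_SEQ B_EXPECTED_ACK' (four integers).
After event 0: A_seq=1145 A_ack=7000 B_seq=7000 B_ack=1145
After event 1: A_seq=1219 A_ack=7000 B_seq=7000 B_ack=1219
After event 2: A_seq=1219 A_ack=7000 B_seq=7197 B_ack=1219

1219 7000 7197 1219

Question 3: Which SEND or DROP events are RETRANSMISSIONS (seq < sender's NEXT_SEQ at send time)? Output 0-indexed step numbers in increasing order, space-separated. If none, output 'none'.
Answer: none

Derivation:
Step 0: SEND seq=1000 -> fresh
Step 1: SEND seq=1145 -> fresh
Step 2: DROP seq=7000 -> fresh
Step 3: SEND seq=7197 -> fresh
Step 4: SEND seq=7344 -> fresh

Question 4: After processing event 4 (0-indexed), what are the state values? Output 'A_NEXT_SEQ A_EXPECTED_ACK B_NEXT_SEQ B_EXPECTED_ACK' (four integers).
After event 0: A_seq=1145 A_ack=7000 B_seq=7000 B_ack=1145
After event 1: A_seq=1219 A_ack=7000 B_seq=7000 B_ack=1219
After event 2: A_seq=1219 A_ack=7000 B_seq=7197 B_ack=1219
After event 3: A_seq=1219 A_ack=7000 B_seq=7344 B_ack=1219
After event 4: A_seq=1219 A_ack=7000 B_seq=7429 B_ack=1219

1219 7000 7429 1219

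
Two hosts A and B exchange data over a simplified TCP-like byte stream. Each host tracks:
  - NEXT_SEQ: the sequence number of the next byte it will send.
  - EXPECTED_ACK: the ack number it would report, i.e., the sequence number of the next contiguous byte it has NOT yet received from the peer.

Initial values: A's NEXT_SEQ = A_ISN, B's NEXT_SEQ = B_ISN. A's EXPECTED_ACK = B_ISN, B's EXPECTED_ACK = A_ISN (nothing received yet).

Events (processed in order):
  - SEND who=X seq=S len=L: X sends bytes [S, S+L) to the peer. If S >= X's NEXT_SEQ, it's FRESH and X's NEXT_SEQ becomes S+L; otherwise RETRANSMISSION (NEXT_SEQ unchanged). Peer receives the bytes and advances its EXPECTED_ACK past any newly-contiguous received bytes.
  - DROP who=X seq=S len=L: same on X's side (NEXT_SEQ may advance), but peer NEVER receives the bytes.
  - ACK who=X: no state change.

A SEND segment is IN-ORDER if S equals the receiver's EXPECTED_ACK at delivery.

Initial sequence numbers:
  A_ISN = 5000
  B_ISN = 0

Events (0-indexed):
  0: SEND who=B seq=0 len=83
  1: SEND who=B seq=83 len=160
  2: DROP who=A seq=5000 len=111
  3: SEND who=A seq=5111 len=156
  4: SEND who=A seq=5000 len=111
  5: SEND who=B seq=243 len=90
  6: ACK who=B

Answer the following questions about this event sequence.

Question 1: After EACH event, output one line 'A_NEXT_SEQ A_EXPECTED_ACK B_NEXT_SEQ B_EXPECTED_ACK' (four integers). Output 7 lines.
5000 83 83 5000
5000 243 243 5000
5111 243 243 5000
5267 243 243 5000
5267 243 243 5267
5267 333 333 5267
5267 333 333 5267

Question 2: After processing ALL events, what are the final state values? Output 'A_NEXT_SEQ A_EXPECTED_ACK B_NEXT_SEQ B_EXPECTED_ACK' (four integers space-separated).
After event 0: A_seq=5000 A_ack=83 B_seq=83 B_ack=5000
After event 1: A_seq=5000 A_ack=243 B_seq=243 B_ack=5000
After event 2: A_seq=5111 A_ack=243 B_seq=243 B_ack=5000
After event 3: A_seq=5267 A_ack=243 B_seq=243 B_ack=5000
After event 4: A_seq=5267 A_ack=243 B_seq=243 B_ack=5267
After event 5: A_seq=5267 A_ack=333 B_seq=333 B_ack=5267
After event 6: A_seq=5267 A_ack=333 B_seq=333 B_ack=5267

Answer: 5267 333 333 5267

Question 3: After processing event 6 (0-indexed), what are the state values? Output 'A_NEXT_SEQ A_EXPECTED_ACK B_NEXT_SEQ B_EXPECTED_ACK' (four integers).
After event 0: A_seq=5000 A_ack=83 B_seq=83 B_ack=5000
After event 1: A_seq=5000 A_ack=243 B_seq=243 B_ack=5000
After event 2: A_seq=5111 A_ack=243 B_seq=243 B_ack=5000
After event 3: A_seq=5267 A_ack=243 B_seq=243 B_ack=5000
After event 4: A_seq=5267 A_ack=243 B_seq=243 B_ack=5267
After event 5: A_seq=5267 A_ack=333 B_seq=333 B_ack=5267
After event 6: A_seq=5267 A_ack=333 B_seq=333 B_ack=5267

5267 333 333 5267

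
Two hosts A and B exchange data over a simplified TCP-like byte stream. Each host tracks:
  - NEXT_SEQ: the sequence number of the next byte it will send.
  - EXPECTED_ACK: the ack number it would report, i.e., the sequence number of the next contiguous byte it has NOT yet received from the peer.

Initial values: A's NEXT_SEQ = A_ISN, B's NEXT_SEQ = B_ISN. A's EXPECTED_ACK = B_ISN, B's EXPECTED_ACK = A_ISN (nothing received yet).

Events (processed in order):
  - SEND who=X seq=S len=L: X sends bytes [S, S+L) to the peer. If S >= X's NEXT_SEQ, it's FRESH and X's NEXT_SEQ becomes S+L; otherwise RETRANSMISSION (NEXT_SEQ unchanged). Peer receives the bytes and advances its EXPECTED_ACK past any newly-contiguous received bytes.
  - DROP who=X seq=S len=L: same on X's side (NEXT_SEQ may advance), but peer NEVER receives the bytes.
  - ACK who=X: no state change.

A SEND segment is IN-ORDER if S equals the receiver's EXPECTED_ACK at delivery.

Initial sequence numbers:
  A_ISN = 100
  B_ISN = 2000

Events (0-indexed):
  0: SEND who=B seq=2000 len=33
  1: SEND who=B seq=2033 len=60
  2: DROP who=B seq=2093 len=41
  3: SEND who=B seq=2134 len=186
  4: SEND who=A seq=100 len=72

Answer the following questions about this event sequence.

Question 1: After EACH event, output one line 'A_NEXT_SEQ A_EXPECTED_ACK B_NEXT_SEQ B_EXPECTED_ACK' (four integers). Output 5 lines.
100 2033 2033 100
100 2093 2093 100
100 2093 2134 100
100 2093 2320 100
172 2093 2320 172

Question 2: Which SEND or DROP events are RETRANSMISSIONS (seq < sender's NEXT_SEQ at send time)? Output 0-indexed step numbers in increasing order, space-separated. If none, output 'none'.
Answer: none

Derivation:
Step 0: SEND seq=2000 -> fresh
Step 1: SEND seq=2033 -> fresh
Step 2: DROP seq=2093 -> fresh
Step 3: SEND seq=2134 -> fresh
Step 4: SEND seq=100 -> fresh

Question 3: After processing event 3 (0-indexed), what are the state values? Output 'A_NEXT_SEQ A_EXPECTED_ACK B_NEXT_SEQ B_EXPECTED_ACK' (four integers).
After event 0: A_seq=100 A_ack=2033 B_seq=2033 B_ack=100
After event 1: A_seq=100 A_ack=2093 B_seq=2093 B_ack=100
After event 2: A_seq=100 A_ack=2093 B_seq=2134 B_ack=100
After event 3: A_seq=100 A_ack=2093 B_seq=2320 B_ack=100

100 2093 2320 100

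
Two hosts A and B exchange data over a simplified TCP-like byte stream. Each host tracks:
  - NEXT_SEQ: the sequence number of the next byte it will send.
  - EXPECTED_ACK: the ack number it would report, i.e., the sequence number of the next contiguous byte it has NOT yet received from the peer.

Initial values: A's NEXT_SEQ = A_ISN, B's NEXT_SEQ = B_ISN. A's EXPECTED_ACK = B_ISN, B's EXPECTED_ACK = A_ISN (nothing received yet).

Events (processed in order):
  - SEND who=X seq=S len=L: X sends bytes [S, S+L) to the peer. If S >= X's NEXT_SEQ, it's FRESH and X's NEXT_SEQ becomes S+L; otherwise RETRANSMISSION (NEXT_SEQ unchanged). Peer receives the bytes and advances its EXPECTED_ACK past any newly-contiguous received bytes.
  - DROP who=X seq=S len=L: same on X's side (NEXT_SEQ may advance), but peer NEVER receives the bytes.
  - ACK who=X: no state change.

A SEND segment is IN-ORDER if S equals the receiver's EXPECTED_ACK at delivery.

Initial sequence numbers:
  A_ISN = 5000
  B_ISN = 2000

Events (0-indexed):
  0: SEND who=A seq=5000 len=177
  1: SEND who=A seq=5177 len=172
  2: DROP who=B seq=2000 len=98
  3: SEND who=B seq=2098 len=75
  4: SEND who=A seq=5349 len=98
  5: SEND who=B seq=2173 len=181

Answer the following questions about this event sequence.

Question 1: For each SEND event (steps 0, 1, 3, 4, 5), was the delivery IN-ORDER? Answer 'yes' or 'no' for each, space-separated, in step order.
Answer: yes yes no yes no

Derivation:
Step 0: SEND seq=5000 -> in-order
Step 1: SEND seq=5177 -> in-order
Step 3: SEND seq=2098 -> out-of-order
Step 4: SEND seq=5349 -> in-order
Step 5: SEND seq=2173 -> out-of-order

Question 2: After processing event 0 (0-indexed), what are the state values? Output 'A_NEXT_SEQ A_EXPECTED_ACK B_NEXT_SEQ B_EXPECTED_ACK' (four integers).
After event 0: A_seq=5177 A_ack=2000 B_seq=2000 B_ack=5177

5177 2000 2000 5177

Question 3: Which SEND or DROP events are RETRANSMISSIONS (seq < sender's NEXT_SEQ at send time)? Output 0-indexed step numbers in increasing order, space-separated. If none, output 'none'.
Answer: none

Derivation:
Step 0: SEND seq=5000 -> fresh
Step 1: SEND seq=5177 -> fresh
Step 2: DROP seq=2000 -> fresh
Step 3: SEND seq=2098 -> fresh
Step 4: SEND seq=5349 -> fresh
Step 5: SEND seq=2173 -> fresh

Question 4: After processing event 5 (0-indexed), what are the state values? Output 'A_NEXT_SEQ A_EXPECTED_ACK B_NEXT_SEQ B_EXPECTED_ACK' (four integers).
After event 0: A_seq=5177 A_ack=2000 B_seq=2000 B_ack=5177
After event 1: A_seq=5349 A_ack=2000 B_seq=2000 B_ack=5349
After event 2: A_seq=5349 A_ack=2000 B_seq=2098 B_ack=5349
After event 3: A_seq=5349 A_ack=2000 B_seq=2173 B_ack=5349
After event 4: A_seq=5447 A_ack=2000 B_seq=2173 B_ack=5447
After event 5: A_seq=5447 A_ack=2000 B_seq=2354 B_ack=5447

5447 2000 2354 5447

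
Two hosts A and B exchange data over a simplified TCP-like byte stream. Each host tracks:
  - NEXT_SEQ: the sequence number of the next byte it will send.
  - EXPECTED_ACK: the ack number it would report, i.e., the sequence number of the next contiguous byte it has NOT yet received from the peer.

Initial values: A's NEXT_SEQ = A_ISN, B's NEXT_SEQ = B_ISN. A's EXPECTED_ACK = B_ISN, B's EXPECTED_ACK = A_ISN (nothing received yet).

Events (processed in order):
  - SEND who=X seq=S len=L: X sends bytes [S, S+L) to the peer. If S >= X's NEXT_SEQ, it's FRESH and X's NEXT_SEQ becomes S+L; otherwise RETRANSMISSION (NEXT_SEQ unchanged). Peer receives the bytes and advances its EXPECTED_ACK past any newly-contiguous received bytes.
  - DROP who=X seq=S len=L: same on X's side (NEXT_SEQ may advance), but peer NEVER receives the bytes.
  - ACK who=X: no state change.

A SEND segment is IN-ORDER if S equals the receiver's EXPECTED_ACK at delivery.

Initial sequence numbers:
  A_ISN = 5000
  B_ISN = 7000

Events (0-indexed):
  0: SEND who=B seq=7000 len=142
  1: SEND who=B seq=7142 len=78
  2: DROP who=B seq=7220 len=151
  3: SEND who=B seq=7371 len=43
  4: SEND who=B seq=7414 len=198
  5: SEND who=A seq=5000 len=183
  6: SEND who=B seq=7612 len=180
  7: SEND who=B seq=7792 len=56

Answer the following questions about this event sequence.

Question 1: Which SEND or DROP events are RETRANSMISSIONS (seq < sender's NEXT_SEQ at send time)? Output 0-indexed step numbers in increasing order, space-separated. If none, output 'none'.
Step 0: SEND seq=7000 -> fresh
Step 1: SEND seq=7142 -> fresh
Step 2: DROP seq=7220 -> fresh
Step 3: SEND seq=7371 -> fresh
Step 4: SEND seq=7414 -> fresh
Step 5: SEND seq=5000 -> fresh
Step 6: SEND seq=7612 -> fresh
Step 7: SEND seq=7792 -> fresh

Answer: none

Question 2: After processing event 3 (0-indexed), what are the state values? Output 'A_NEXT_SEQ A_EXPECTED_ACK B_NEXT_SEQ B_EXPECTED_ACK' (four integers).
After event 0: A_seq=5000 A_ack=7142 B_seq=7142 B_ack=5000
After event 1: A_seq=5000 A_ack=7220 B_seq=7220 B_ack=5000
After event 2: A_seq=5000 A_ack=7220 B_seq=7371 B_ack=5000
After event 3: A_seq=5000 A_ack=7220 B_seq=7414 B_ack=5000

5000 7220 7414 5000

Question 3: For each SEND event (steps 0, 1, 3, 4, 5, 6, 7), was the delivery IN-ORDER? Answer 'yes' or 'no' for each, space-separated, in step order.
Step 0: SEND seq=7000 -> in-order
Step 1: SEND seq=7142 -> in-order
Step 3: SEND seq=7371 -> out-of-order
Step 4: SEND seq=7414 -> out-of-order
Step 5: SEND seq=5000 -> in-order
Step 6: SEND seq=7612 -> out-of-order
Step 7: SEND seq=7792 -> out-of-order

Answer: yes yes no no yes no no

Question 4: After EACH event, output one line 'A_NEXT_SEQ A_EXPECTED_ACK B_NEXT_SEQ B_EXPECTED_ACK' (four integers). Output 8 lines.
5000 7142 7142 5000
5000 7220 7220 5000
5000 7220 7371 5000
5000 7220 7414 5000
5000 7220 7612 5000
5183 7220 7612 5183
5183 7220 7792 5183
5183 7220 7848 5183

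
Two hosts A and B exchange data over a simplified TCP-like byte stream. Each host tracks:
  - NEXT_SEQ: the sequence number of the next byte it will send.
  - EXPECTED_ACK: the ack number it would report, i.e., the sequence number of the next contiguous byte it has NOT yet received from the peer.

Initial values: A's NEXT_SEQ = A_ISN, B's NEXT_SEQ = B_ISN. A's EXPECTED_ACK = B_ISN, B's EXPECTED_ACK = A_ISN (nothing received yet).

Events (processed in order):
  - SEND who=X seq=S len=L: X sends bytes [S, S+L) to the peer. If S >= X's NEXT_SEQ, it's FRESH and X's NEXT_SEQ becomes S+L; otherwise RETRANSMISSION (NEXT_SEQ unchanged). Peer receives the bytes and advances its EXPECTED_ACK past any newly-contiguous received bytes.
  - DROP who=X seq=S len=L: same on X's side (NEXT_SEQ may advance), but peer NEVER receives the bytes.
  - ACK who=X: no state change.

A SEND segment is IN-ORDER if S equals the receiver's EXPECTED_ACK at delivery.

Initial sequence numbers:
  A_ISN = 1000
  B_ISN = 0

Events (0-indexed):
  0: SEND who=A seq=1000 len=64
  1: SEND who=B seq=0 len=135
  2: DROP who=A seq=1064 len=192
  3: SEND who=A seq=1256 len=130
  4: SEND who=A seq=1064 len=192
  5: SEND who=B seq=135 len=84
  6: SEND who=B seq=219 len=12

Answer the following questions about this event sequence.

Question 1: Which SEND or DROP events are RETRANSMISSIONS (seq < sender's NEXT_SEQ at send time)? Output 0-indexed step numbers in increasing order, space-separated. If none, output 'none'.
Step 0: SEND seq=1000 -> fresh
Step 1: SEND seq=0 -> fresh
Step 2: DROP seq=1064 -> fresh
Step 3: SEND seq=1256 -> fresh
Step 4: SEND seq=1064 -> retransmit
Step 5: SEND seq=135 -> fresh
Step 6: SEND seq=219 -> fresh

Answer: 4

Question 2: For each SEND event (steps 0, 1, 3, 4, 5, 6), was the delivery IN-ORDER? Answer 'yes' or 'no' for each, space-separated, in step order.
Answer: yes yes no yes yes yes

Derivation:
Step 0: SEND seq=1000 -> in-order
Step 1: SEND seq=0 -> in-order
Step 3: SEND seq=1256 -> out-of-order
Step 4: SEND seq=1064 -> in-order
Step 5: SEND seq=135 -> in-order
Step 6: SEND seq=219 -> in-order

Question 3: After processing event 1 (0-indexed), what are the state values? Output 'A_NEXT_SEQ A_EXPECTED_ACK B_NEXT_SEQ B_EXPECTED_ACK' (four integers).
After event 0: A_seq=1064 A_ack=0 B_seq=0 B_ack=1064
After event 1: A_seq=1064 A_ack=135 B_seq=135 B_ack=1064

1064 135 135 1064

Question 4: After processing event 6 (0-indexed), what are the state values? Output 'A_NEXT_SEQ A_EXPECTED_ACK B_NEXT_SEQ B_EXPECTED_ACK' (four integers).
After event 0: A_seq=1064 A_ack=0 B_seq=0 B_ack=1064
After event 1: A_seq=1064 A_ack=135 B_seq=135 B_ack=1064
After event 2: A_seq=1256 A_ack=135 B_seq=135 B_ack=1064
After event 3: A_seq=1386 A_ack=135 B_seq=135 B_ack=1064
After event 4: A_seq=1386 A_ack=135 B_seq=135 B_ack=1386
After event 5: A_seq=1386 A_ack=219 B_seq=219 B_ack=1386
After event 6: A_seq=1386 A_ack=231 B_seq=231 B_ack=1386

1386 231 231 1386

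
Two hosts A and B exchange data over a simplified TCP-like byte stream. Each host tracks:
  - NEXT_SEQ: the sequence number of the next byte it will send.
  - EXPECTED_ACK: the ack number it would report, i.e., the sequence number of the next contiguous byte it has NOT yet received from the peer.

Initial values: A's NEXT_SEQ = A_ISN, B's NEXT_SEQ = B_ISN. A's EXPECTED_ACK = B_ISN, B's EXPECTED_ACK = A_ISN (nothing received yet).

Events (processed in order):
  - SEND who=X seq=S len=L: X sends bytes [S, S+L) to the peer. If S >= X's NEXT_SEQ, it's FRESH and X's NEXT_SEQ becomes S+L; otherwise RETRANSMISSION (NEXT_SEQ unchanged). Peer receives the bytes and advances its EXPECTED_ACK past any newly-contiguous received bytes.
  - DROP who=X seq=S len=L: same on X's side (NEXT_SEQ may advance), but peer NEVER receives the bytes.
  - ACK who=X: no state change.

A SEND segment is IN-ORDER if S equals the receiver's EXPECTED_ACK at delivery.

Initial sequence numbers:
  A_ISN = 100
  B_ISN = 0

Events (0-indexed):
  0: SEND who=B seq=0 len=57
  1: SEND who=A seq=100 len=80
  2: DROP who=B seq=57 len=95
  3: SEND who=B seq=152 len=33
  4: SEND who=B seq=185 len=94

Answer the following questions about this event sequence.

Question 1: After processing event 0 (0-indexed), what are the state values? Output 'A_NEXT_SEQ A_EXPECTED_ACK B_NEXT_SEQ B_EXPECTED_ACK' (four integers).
After event 0: A_seq=100 A_ack=57 B_seq=57 B_ack=100

100 57 57 100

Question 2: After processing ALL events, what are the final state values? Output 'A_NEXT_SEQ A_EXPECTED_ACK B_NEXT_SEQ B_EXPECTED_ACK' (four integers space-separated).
After event 0: A_seq=100 A_ack=57 B_seq=57 B_ack=100
After event 1: A_seq=180 A_ack=57 B_seq=57 B_ack=180
After event 2: A_seq=180 A_ack=57 B_seq=152 B_ack=180
After event 3: A_seq=180 A_ack=57 B_seq=185 B_ack=180
After event 4: A_seq=180 A_ack=57 B_seq=279 B_ack=180

Answer: 180 57 279 180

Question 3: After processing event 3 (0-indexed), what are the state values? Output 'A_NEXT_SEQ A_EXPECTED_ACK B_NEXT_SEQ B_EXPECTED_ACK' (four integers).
After event 0: A_seq=100 A_ack=57 B_seq=57 B_ack=100
After event 1: A_seq=180 A_ack=57 B_seq=57 B_ack=180
After event 2: A_seq=180 A_ack=57 B_seq=152 B_ack=180
After event 3: A_seq=180 A_ack=57 B_seq=185 B_ack=180

180 57 185 180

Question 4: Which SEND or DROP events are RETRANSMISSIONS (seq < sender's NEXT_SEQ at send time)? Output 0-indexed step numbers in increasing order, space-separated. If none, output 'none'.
Answer: none

Derivation:
Step 0: SEND seq=0 -> fresh
Step 1: SEND seq=100 -> fresh
Step 2: DROP seq=57 -> fresh
Step 3: SEND seq=152 -> fresh
Step 4: SEND seq=185 -> fresh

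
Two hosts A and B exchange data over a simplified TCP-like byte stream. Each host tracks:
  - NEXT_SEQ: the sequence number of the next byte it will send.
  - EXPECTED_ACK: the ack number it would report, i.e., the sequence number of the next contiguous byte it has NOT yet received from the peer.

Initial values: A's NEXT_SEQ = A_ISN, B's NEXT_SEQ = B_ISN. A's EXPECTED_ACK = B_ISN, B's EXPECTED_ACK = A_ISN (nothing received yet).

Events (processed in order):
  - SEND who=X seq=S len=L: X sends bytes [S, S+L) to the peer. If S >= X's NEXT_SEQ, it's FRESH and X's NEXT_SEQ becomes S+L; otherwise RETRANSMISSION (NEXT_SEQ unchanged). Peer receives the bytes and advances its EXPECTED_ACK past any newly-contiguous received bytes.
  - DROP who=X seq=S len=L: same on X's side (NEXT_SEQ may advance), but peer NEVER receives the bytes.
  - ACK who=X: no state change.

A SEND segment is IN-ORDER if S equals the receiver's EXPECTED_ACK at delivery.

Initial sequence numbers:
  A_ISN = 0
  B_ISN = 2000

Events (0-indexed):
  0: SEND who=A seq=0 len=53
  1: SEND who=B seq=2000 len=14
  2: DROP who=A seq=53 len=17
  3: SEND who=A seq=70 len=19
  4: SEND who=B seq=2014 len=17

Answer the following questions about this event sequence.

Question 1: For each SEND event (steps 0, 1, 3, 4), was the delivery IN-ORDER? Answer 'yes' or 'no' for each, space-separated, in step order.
Answer: yes yes no yes

Derivation:
Step 0: SEND seq=0 -> in-order
Step 1: SEND seq=2000 -> in-order
Step 3: SEND seq=70 -> out-of-order
Step 4: SEND seq=2014 -> in-order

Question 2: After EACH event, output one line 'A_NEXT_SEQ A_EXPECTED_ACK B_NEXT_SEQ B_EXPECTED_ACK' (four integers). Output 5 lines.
53 2000 2000 53
53 2014 2014 53
70 2014 2014 53
89 2014 2014 53
89 2031 2031 53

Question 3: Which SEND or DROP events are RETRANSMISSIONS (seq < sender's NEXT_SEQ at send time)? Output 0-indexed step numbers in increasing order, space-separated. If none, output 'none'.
Step 0: SEND seq=0 -> fresh
Step 1: SEND seq=2000 -> fresh
Step 2: DROP seq=53 -> fresh
Step 3: SEND seq=70 -> fresh
Step 4: SEND seq=2014 -> fresh

Answer: none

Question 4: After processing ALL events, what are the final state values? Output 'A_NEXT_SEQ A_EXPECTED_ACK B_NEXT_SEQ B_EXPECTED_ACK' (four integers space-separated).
Answer: 89 2031 2031 53

Derivation:
After event 0: A_seq=53 A_ack=2000 B_seq=2000 B_ack=53
After event 1: A_seq=53 A_ack=2014 B_seq=2014 B_ack=53
After event 2: A_seq=70 A_ack=2014 B_seq=2014 B_ack=53
After event 3: A_seq=89 A_ack=2014 B_seq=2014 B_ack=53
After event 4: A_seq=89 A_ack=2031 B_seq=2031 B_ack=53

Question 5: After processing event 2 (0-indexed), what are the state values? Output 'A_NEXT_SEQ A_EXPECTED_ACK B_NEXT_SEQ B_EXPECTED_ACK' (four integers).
After event 0: A_seq=53 A_ack=2000 B_seq=2000 B_ack=53
After event 1: A_seq=53 A_ack=2014 B_seq=2014 B_ack=53
After event 2: A_seq=70 A_ack=2014 B_seq=2014 B_ack=53

70 2014 2014 53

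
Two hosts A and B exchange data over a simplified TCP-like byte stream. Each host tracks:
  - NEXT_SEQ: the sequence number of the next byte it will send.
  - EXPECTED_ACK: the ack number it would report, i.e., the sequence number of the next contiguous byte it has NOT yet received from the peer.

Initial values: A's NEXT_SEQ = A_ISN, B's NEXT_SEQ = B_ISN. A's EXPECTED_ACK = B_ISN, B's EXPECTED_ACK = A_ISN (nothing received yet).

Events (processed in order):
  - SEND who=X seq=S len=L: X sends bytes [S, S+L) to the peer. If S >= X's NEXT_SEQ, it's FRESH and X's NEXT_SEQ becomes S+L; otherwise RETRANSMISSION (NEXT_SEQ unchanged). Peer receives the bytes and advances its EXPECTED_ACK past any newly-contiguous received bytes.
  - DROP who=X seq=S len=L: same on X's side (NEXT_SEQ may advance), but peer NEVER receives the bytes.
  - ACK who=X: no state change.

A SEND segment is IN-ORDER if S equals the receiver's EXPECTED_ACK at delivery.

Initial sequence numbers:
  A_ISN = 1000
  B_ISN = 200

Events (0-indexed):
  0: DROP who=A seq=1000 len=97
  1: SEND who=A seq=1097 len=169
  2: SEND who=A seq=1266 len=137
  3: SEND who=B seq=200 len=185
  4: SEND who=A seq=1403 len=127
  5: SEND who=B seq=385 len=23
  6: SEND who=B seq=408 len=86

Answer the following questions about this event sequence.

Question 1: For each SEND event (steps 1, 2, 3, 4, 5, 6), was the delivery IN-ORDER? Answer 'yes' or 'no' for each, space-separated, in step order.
Answer: no no yes no yes yes

Derivation:
Step 1: SEND seq=1097 -> out-of-order
Step 2: SEND seq=1266 -> out-of-order
Step 3: SEND seq=200 -> in-order
Step 4: SEND seq=1403 -> out-of-order
Step 5: SEND seq=385 -> in-order
Step 6: SEND seq=408 -> in-order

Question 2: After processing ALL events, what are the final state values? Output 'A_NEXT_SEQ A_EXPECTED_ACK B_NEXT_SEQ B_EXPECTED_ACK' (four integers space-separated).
After event 0: A_seq=1097 A_ack=200 B_seq=200 B_ack=1000
After event 1: A_seq=1266 A_ack=200 B_seq=200 B_ack=1000
After event 2: A_seq=1403 A_ack=200 B_seq=200 B_ack=1000
After event 3: A_seq=1403 A_ack=385 B_seq=385 B_ack=1000
After event 4: A_seq=1530 A_ack=385 B_seq=385 B_ack=1000
After event 5: A_seq=1530 A_ack=408 B_seq=408 B_ack=1000
After event 6: A_seq=1530 A_ack=494 B_seq=494 B_ack=1000

Answer: 1530 494 494 1000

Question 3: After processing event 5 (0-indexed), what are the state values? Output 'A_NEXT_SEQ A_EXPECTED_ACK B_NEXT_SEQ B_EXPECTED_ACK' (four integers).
After event 0: A_seq=1097 A_ack=200 B_seq=200 B_ack=1000
After event 1: A_seq=1266 A_ack=200 B_seq=200 B_ack=1000
After event 2: A_seq=1403 A_ack=200 B_seq=200 B_ack=1000
After event 3: A_seq=1403 A_ack=385 B_seq=385 B_ack=1000
After event 4: A_seq=1530 A_ack=385 B_seq=385 B_ack=1000
After event 5: A_seq=1530 A_ack=408 B_seq=408 B_ack=1000

1530 408 408 1000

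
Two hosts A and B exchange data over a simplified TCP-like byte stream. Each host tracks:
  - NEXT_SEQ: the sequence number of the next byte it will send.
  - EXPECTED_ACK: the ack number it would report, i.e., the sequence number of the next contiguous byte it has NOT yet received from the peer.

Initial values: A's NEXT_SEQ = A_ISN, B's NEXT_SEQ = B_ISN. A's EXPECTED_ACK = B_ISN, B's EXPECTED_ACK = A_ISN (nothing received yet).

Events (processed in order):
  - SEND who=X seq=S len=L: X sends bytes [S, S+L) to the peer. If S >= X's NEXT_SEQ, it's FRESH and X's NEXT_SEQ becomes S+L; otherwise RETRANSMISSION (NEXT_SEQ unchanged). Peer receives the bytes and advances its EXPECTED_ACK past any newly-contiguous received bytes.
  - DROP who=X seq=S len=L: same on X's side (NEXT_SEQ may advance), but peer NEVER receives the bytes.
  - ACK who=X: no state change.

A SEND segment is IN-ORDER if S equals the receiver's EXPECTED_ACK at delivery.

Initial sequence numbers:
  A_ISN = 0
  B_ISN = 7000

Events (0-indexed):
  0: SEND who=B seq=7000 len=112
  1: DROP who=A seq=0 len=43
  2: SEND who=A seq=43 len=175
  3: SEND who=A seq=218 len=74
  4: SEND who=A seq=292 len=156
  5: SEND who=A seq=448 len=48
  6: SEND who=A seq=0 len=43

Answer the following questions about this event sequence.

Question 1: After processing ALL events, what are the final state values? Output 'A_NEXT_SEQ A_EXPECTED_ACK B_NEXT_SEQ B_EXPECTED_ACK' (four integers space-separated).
Answer: 496 7112 7112 496

Derivation:
After event 0: A_seq=0 A_ack=7112 B_seq=7112 B_ack=0
After event 1: A_seq=43 A_ack=7112 B_seq=7112 B_ack=0
After event 2: A_seq=218 A_ack=7112 B_seq=7112 B_ack=0
After event 3: A_seq=292 A_ack=7112 B_seq=7112 B_ack=0
After event 4: A_seq=448 A_ack=7112 B_seq=7112 B_ack=0
After event 5: A_seq=496 A_ack=7112 B_seq=7112 B_ack=0
After event 6: A_seq=496 A_ack=7112 B_seq=7112 B_ack=496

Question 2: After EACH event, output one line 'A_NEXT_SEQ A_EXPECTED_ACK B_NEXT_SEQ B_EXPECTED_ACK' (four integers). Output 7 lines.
0 7112 7112 0
43 7112 7112 0
218 7112 7112 0
292 7112 7112 0
448 7112 7112 0
496 7112 7112 0
496 7112 7112 496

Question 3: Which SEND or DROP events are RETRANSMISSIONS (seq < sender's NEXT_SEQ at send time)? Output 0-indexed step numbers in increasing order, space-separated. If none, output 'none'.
Step 0: SEND seq=7000 -> fresh
Step 1: DROP seq=0 -> fresh
Step 2: SEND seq=43 -> fresh
Step 3: SEND seq=218 -> fresh
Step 4: SEND seq=292 -> fresh
Step 5: SEND seq=448 -> fresh
Step 6: SEND seq=0 -> retransmit

Answer: 6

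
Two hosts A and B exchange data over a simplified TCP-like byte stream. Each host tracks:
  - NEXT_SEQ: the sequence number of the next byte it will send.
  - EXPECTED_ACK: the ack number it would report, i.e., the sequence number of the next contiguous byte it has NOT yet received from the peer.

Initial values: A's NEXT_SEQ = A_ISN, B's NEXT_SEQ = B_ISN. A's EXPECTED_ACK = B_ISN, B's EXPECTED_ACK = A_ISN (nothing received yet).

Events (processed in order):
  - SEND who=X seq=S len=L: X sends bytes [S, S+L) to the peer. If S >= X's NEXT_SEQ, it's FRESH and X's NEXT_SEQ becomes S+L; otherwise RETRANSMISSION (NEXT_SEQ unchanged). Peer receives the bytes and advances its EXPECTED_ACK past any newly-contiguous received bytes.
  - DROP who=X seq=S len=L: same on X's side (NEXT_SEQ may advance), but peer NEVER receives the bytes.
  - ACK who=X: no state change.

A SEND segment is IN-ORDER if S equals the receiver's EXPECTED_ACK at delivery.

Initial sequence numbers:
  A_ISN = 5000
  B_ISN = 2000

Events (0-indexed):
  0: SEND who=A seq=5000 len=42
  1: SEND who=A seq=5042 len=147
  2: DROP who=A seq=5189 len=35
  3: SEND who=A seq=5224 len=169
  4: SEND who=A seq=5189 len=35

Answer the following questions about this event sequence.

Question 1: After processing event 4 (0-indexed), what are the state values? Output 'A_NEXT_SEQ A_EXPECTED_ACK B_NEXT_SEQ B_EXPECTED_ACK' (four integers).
After event 0: A_seq=5042 A_ack=2000 B_seq=2000 B_ack=5042
After event 1: A_seq=5189 A_ack=2000 B_seq=2000 B_ack=5189
After event 2: A_seq=5224 A_ack=2000 B_seq=2000 B_ack=5189
After event 3: A_seq=5393 A_ack=2000 B_seq=2000 B_ack=5189
After event 4: A_seq=5393 A_ack=2000 B_seq=2000 B_ack=5393

5393 2000 2000 5393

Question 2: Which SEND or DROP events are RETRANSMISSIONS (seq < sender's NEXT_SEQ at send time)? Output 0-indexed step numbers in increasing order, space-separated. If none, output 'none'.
Answer: 4

Derivation:
Step 0: SEND seq=5000 -> fresh
Step 1: SEND seq=5042 -> fresh
Step 2: DROP seq=5189 -> fresh
Step 3: SEND seq=5224 -> fresh
Step 4: SEND seq=5189 -> retransmit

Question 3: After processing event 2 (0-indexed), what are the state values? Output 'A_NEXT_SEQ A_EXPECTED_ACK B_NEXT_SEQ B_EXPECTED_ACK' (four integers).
After event 0: A_seq=5042 A_ack=2000 B_seq=2000 B_ack=5042
After event 1: A_seq=5189 A_ack=2000 B_seq=2000 B_ack=5189
After event 2: A_seq=5224 A_ack=2000 B_seq=2000 B_ack=5189

5224 2000 2000 5189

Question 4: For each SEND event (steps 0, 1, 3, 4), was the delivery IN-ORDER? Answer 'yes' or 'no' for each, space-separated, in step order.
Answer: yes yes no yes

Derivation:
Step 0: SEND seq=5000 -> in-order
Step 1: SEND seq=5042 -> in-order
Step 3: SEND seq=5224 -> out-of-order
Step 4: SEND seq=5189 -> in-order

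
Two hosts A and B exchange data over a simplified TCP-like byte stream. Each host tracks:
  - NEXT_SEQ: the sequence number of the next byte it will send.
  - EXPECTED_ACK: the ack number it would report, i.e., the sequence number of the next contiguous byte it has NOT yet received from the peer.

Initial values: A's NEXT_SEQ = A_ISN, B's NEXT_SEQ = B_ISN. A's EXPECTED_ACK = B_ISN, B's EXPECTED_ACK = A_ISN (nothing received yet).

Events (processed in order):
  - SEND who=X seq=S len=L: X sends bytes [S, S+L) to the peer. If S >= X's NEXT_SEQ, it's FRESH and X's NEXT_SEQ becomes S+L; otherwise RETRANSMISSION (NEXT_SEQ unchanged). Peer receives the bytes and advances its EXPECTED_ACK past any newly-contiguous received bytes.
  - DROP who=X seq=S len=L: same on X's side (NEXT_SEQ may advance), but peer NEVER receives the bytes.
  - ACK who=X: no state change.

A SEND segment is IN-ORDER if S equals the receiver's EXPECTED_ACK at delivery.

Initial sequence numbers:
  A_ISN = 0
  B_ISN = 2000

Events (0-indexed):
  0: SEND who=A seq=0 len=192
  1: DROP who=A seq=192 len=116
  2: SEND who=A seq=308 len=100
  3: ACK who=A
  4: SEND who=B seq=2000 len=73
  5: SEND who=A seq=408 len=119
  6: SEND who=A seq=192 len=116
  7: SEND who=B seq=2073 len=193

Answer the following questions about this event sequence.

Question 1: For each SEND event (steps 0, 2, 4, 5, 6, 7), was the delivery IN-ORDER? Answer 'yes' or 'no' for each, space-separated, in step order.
Answer: yes no yes no yes yes

Derivation:
Step 0: SEND seq=0 -> in-order
Step 2: SEND seq=308 -> out-of-order
Step 4: SEND seq=2000 -> in-order
Step 5: SEND seq=408 -> out-of-order
Step 6: SEND seq=192 -> in-order
Step 7: SEND seq=2073 -> in-order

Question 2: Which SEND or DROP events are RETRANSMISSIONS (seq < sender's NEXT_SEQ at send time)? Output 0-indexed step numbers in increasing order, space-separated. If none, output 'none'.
Step 0: SEND seq=0 -> fresh
Step 1: DROP seq=192 -> fresh
Step 2: SEND seq=308 -> fresh
Step 4: SEND seq=2000 -> fresh
Step 5: SEND seq=408 -> fresh
Step 6: SEND seq=192 -> retransmit
Step 7: SEND seq=2073 -> fresh

Answer: 6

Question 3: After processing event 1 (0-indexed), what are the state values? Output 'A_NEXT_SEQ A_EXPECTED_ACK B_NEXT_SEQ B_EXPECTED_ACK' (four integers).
After event 0: A_seq=192 A_ack=2000 B_seq=2000 B_ack=192
After event 1: A_seq=308 A_ack=2000 B_seq=2000 B_ack=192

308 2000 2000 192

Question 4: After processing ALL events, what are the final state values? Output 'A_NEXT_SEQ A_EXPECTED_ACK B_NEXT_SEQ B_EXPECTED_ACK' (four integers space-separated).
After event 0: A_seq=192 A_ack=2000 B_seq=2000 B_ack=192
After event 1: A_seq=308 A_ack=2000 B_seq=2000 B_ack=192
After event 2: A_seq=408 A_ack=2000 B_seq=2000 B_ack=192
After event 3: A_seq=408 A_ack=2000 B_seq=2000 B_ack=192
After event 4: A_seq=408 A_ack=2073 B_seq=2073 B_ack=192
After event 5: A_seq=527 A_ack=2073 B_seq=2073 B_ack=192
After event 6: A_seq=527 A_ack=2073 B_seq=2073 B_ack=527
After event 7: A_seq=527 A_ack=2266 B_seq=2266 B_ack=527

Answer: 527 2266 2266 527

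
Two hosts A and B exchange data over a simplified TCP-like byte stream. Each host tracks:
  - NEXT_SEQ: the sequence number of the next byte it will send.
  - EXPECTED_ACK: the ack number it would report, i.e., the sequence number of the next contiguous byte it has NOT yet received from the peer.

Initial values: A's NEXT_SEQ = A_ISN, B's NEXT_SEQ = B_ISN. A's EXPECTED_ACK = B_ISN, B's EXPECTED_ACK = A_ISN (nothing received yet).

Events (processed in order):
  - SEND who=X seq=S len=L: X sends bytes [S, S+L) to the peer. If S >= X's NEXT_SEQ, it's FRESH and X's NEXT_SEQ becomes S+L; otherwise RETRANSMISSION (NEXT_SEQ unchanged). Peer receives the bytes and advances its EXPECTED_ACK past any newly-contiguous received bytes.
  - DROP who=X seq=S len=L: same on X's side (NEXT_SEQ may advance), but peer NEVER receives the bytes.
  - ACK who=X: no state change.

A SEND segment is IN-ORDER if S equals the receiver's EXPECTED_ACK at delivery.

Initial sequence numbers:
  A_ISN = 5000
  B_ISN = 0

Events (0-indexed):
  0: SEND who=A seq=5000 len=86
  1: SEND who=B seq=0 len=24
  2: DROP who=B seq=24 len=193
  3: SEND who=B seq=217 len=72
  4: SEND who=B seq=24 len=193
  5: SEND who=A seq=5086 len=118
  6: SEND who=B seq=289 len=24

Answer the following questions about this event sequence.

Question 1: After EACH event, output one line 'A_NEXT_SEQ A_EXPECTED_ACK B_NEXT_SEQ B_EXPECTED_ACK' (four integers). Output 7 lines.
5086 0 0 5086
5086 24 24 5086
5086 24 217 5086
5086 24 289 5086
5086 289 289 5086
5204 289 289 5204
5204 313 313 5204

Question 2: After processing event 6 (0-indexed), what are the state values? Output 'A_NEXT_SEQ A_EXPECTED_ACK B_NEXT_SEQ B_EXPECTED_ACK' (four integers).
After event 0: A_seq=5086 A_ack=0 B_seq=0 B_ack=5086
After event 1: A_seq=5086 A_ack=24 B_seq=24 B_ack=5086
After event 2: A_seq=5086 A_ack=24 B_seq=217 B_ack=5086
After event 3: A_seq=5086 A_ack=24 B_seq=289 B_ack=5086
After event 4: A_seq=5086 A_ack=289 B_seq=289 B_ack=5086
After event 5: A_seq=5204 A_ack=289 B_seq=289 B_ack=5204
After event 6: A_seq=5204 A_ack=313 B_seq=313 B_ack=5204

5204 313 313 5204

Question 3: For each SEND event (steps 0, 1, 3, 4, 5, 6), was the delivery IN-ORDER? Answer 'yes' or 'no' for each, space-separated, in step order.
Answer: yes yes no yes yes yes

Derivation:
Step 0: SEND seq=5000 -> in-order
Step 1: SEND seq=0 -> in-order
Step 3: SEND seq=217 -> out-of-order
Step 4: SEND seq=24 -> in-order
Step 5: SEND seq=5086 -> in-order
Step 6: SEND seq=289 -> in-order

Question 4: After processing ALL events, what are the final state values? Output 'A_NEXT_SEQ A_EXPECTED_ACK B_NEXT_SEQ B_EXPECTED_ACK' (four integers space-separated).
Answer: 5204 313 313 5204

Derivation:
After event 0: A_seq=5086 A_ack=0 B_seq=0 B_ack=5086
After event 1: A_seq=5086 A_ack=24 B_seq=24 B_ack=5086
After event 2: A_seq=5086 A_ack=24 B_seq=217 B_ack=5086
After event 3: A_seq=5086 A_ack=24 B_seq=289 B_ack=5086
After event 4: A_seq=5086 A_ack=289 B_seq=289 B_ack=5086
After event 5: A_seq=5204 A_ack=289 B_seq=289 B_ack=5204
After event 6: A_seq=5204 A_ack=313 B_seq=313 B_ack=5204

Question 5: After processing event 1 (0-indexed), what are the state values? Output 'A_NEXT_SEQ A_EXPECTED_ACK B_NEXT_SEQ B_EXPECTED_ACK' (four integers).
After event 0: A_seq=5086 A_ack=0 B_seq=0 B_ack=5086
After event 1: A_seq=5086 A_ack=24 B_seq=24 B_ack=5086

5086 24 24 5086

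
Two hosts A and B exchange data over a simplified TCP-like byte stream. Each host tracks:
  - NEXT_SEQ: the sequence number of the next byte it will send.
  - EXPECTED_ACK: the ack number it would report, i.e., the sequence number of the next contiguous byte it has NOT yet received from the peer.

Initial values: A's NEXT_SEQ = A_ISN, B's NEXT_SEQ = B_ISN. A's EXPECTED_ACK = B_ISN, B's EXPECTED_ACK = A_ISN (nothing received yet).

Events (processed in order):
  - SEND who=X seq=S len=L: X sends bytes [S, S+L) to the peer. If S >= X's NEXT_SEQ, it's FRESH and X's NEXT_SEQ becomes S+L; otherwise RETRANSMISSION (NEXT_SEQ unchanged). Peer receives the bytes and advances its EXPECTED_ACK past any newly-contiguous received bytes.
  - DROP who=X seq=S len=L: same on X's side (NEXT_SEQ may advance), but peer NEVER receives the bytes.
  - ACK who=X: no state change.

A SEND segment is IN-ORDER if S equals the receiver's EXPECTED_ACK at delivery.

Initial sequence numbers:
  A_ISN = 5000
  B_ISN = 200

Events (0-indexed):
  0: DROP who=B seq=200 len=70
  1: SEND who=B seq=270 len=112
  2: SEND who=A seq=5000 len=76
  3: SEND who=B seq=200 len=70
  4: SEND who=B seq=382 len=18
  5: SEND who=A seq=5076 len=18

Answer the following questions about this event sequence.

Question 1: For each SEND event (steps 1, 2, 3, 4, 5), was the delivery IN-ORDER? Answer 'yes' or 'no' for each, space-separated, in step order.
Step 1: SEND seq=270 -> out-of-order
Step 2: SEND seq=5000 -> in-order
Step 3: SEND seq=200 -> in-order
Step 4: SEND seq=382 -> in-order
Step 5: SEND seq=5076 -> in-order

Answer: no yes yes yes yes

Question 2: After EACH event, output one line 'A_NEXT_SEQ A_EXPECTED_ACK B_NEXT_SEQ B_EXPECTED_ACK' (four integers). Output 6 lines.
5000 200 270 5000
5000 200 382 5000
5076 200 382 5076
5076 382 382 5076
5076 400 400 5076
5094 400 400 5094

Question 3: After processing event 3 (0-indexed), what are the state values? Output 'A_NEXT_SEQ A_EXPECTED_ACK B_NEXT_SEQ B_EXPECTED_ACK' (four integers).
After event 0: A_seq=5000 A_ack=200 B_seq=270 B_ack=5000
After event 1: A_seq=5000 A_ack=200 B_seq=382 B_ack=5000
After event 2: A_seq=5076 A_ack=200 B_seq=382 B_ack=5076
After event 3: A_seq=5076 A_ack=382 B_seq=382 B_ack=5076

5076 382 382 5076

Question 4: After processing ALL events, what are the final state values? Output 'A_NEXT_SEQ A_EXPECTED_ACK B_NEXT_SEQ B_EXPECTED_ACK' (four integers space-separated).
After event 0: A_seq=5000 A_ack=200 B_seq=270 B_ack=5000
After event 1: A_seq=5000 A_ack=200 B_seq=382 B_ack=5000
After event 2: A_seq=5076 A_ack=200 B_seq=382 B_ack=5076
After event 3: A_seq=5076 A_ack=382 B_seq=382 B_ack=5076
After event 4: A_seq=5076 A_ack=400 B_seq=400 B_ack=5076
After event 5: A_seq=5094 A_ack=400 B_seq=400 B_ack=5094

Answer: 5094 400 400 5094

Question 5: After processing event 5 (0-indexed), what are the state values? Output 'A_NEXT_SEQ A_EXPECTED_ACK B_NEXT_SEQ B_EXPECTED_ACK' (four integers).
After event 0: A_seq=5000 A_ack=200 B_seq=270 B_ack=5000
After event 1: A_seq=5000 A_ack=200 B_seq=382 B_ack=5000
After event 2: A_seq=5076 A_ack=200 B_seq=382 B_ack=5076
After event 3: A_seq=5076 A_ack=382 B_seq=382 B_ack=5076
After event 4: A_seq=5076 A_ack=400 B_seq=400 B_ack=5076
After event 5: A_seq=5094 A_ack=400 B_seq=400 B_ack=5094

5094 400 400 5094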